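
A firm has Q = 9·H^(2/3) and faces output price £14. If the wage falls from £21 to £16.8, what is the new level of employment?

H* = 125

From P·MP_H = w with MP_H = 6·H^(-1/3), the labor demand is H(w) = (84/w)^(3).
At w = 21: H = 64. At w = 16.8: H = 125.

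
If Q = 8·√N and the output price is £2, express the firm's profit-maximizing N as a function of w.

N(w) = 64/w²

MP_N = (1/2)·8·N^(-1/2) = 4·N^(-1/2).
Setting P·MP_N = w: 8·N^(-1/2) = w.
Solving for N: N^(-1/2) = w/8, so N = (8/w)^(2).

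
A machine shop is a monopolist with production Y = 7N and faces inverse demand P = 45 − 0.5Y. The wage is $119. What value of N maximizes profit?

N* = 4

Marginal revenue from the inverse demand is MR = 45 − Y.
The marginal product is MP_N = 7.
A monopolist hires until marginal revenue product equals the wage: MR·MP_N = w.
(45 − 7N)·7 = 119, so N = 4.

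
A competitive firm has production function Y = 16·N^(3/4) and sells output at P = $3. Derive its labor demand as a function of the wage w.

MP_N = (3/4)·16·N^(-1/4) = 12·N^(-1/4).
Setting P·MP_N = w: 36·N^(-1/4) = w.
Solving for N: N^(-1/4) = w/36, so N = (36/w)^(4).

N(w) = 1679616/w^(4)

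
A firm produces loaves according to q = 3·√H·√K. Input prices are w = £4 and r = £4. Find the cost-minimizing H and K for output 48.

H* = 16, K* = 16

Cost minimization requires the marginal rate of technical substitution to equal the input-price ratio: MP_H/MP_K = w/r.
Here MP_H/MP_K = (1/2)·(K/H)/(1/2) = (K/H). Setting this equal to 4/4 = 1 gives K = H.
Substituting into q = 48: 3·H^(1/2)·(H)^(1/2) = 48.
Solving, H = 16 and K = 16.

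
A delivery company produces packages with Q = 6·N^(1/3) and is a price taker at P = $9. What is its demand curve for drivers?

MP_N = (1/3)·6·N^(-2/3) = 2·N^(-2/3).
Setting P·MP_N = w: 18·N^(-2/3) = w.
Solving for N: N^(-2/3) = w/18, so N = (18/w)^(3/2).

N(w) = (18/w)^(3/2)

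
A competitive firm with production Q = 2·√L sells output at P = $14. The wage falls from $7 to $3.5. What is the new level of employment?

L* = 16

From P·MP_L = w with MP_L = L^(-1/2), the labor demand is L(w) = (14/w)^(2).
At w = 7: L = 4. At w = 3.5: L = 16.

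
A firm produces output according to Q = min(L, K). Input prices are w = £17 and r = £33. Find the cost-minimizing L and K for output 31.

L* = 31, K* = 31

With a fixed-proportions technology, the cost-minimizing bundle uses no slack in either input: L = K = Q.
So L = 31 and K = 31.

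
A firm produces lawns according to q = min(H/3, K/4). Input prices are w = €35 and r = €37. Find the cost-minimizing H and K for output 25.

H* = 75, K* = 100

With a fixed-proportions technology, the cost-minimizing bundle uses no slack in either input: H/3 = K/4 = q.
So H = 3·25 = 75 and K = 4·25 = 100.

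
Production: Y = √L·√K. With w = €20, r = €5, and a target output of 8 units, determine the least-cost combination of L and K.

L* = 4, K* = 16

Cost minimization requires the marginal rate of technical substitution to equal the input-price ratio: MP_L/MP_K = w/r.
Here MP_L/MP_K = (1/2)·(K/L)/(1/2) = (K/L). Setting this equal to 20/5 = 4 gives K = 4L.
Substituting into Y = 8: L^(1/2)·(4L)^(1/2) = 8.
Solving, L = 4 and K = 16.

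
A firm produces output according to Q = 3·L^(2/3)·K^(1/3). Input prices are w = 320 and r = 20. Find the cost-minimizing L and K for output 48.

Cost minimization requires the marginal rate of technical substitution to equal the input-price ratio: MP_L/MP_K = w/r.
Here MP_L/MP_K = (2/3)·(K/L)/(1/3) = 2·(K/L). Setting this equal to 320/20 = 16 gives K = 8L.
Substituting into Q = 48: 3·L^(2/3)·(8L)^(1/3) = 48.
Solving, L = 8 and K = 64.

L* = 8, K* = 64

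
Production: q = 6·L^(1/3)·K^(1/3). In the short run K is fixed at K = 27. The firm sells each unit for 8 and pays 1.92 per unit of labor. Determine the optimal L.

With K = 27, MP_L = (1/3)·6·L^(-2/3)·27^(1/3) = 6·L^(-2/3).
Profit maximization for a price taker requires P·MP_L = w: 8·6·L^(-2/3) = 1.92.
So L^(-2/3) = 0.04, which gives L = 125.

L* = 125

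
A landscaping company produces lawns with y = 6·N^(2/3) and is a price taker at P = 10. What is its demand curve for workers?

MP_N = (2/3)·6·N^(-1/3) = 4·N^(-1/3).
Setting P·MP_N = w: 40·N^(-1/3) = w.
Solving for N: N^(-1/3) = w/40, so N = (40/w)^(3).

N(w) = 64000/w³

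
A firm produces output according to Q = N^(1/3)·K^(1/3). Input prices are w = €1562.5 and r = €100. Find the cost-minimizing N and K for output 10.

N* = 8, K* = 125

Cost minimization requires the marginal rate of technical substitution to equal the input-price ratio: MP_N/MP_K = w/r.
Here MP_N/MP_K = (1/3)·(K/N)/(1/3) = (K/N). Setting this equal to 1562.5/100 = 15.625 gives K = 15.625N.
Substituting into Q = 10: N^(1/3)·(15.625N)^(1/3) = 10.
Solving, N = 8 and K = 125.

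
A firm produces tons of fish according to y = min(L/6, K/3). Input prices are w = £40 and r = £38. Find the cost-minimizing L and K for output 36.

L* = 216, K* = 108

With a fixed-proportions technology, the cost-minimizing bundle uses no slack in either input: L/6 = K/3 = y.
So L = 6·36 = 216 and K = 3·36 = 108.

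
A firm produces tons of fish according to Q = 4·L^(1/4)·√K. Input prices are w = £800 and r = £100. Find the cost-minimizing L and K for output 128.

L* = 16, K* = 256

Cost minimization requires the marginal rate of technical substitution to equal the input-price ratio: MP_L/MP_K = w/r.
Here MP_L/MP_K = (1/4)·(K/L)/(1/2) = 0.5·(K/L). Setting this equal to 800/100 = 8 gives K = 16L.
Substituting into Q = 128: 4·L^(1/4)·(16L)^(1/2) = 128.
Solving, L = 16 and K = 256.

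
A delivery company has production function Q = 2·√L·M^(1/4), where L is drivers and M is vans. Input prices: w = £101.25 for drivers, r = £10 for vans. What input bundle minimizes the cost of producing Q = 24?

Cost minimization requires the marginal rate of technical substitution to equal the input-price ratio: MP_L/MP_M = w/r.
Here MP_L/MP_M = (1/2)·(M/L)/(1/4) = 2·(M/L). Setting this equal to 101.25/10 = 10.125 gives M = 5.0625L.
Substituting into Q = 24: 2·L^(1/2)·(5.0625L)^(1/4) = 24.
Solving, L = 16 and M = 81.

L* = 16, M* = 81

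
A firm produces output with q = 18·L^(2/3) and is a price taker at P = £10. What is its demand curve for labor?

MP_L = (2/3)·18·L^(-1/3) = 12·L^(-1/3).
Setting P·MP_L = w: 120·L^(-1/3) = w.
Solving for L: L^(-1/3) = w/120, so L = (120/w)^(3).

L(w) = 1728000/w³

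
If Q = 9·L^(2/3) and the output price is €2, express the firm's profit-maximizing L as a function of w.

L(w) = 1728/w³

MP_L = (2/3)·9·L^(-1/3) = 6·L^(-1/3).
Setting P·MP_L = w: 12·L^(-1/3) = w.
Solving for L: L^(-1/3) = w/12, so L = (12/w)^(3).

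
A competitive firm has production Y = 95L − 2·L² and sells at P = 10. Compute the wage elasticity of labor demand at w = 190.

ε = -0.25

From P·MP_L = w with MP_L = 95 − 4L, labor demand is L(w) = (95 − w/10)/4.
dL/dw = −1/(40) = -0.025.
At w = 190, L = 19, so ε = (dL/dw)·(w/L) = (-0.025)·(190/19) = -0.25.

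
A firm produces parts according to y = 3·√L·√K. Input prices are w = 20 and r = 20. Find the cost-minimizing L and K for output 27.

Cost minimization requires the marginal rate of technical substitution to equal the input-price ratio: MP_L/MP_K = w/r.
Here MP_L/MP_K = (1/2)·(K/L)/(1/2) = (K/L). Setting this equal to 20/20 = 1 gives K = L.
Substituting into y = 27: 3·L^(1/2)·(L)^(1/2) = 27.
Solving, L = 9 and K = 9.

L* = 9, K* = 9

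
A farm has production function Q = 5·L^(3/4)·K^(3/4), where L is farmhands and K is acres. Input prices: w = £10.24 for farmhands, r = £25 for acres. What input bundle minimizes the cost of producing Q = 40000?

L* = 625, K* = 256

Cost minimization requires the marginal rate of technical substitution to equal the input-price ratio: MP_L/MP_K = w/r.
Here MP_L/MP_K = (3/4)·(K/L)/(3/4) = (K/L). Setting this equal to 10.24/25 = 0.4096 gives K = 0.4096L.
Substituting into Q = 40000: 5·L^(3/4)·(0.4096L)^(3/4) = 40000.
Solving, L = 625 and K = 256.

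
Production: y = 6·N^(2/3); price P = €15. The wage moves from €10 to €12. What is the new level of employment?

From P·MP_N = w with MP_N = 4·N^(-1/3), the labor demand is N(w) = (60/w)^(3).
At w = 10: N = 216. At w = 12: N = 125.

N* = 125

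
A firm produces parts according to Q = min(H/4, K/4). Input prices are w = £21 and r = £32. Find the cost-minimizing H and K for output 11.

H* = 44, K* = 44

With a fixed-proportions technology, the cost-minimizing bundle uses no slack in either input: H/4 = K/4 = Q.
So H = 4·11 = 44 and K = 4·11 = 44.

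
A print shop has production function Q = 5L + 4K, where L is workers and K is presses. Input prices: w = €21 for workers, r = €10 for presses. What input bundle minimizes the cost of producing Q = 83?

L* = 0, K* = 20.75

The inputs are perfect substitutes, so the firm uses whichever has the lower cost per unit of output.
Cost per unit of output via L is w/5 = 4.2; via K it is r/4 = 2.5. K is cheaper.
Producing Q = 83 with K alone: L = 0, K = 20.75.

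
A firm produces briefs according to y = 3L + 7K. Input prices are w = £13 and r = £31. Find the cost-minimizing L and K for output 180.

The inputs are perfect substitutes, so the firm uses whichever has the lower cost per unit of output.
Cost per unit of output via L is w/3 = 13/3; via K it is r/7 = 31/7. L is cheaper.
Producing y = 180 with L alone: L = 60, K = 0.

L* = 60, K* = 0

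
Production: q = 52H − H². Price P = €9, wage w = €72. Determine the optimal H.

H* = 22

The marginal product of H is MP_H = 52 − 2H.
A price-taking firm hires until the value of the marginal product equals the wage: P·MP_H = w, so 9·(52 − 2H) = 72.
Then 52 − 2H = 8, giving H = 22.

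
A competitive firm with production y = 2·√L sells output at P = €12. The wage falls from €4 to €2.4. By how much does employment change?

ΔL = 16

From P·MP_L = w with MP_L = L^(-1/2), the labor demand is L(w) = (12/w)^(2).
At w = 4: L = 9. At w = 2.4: L = 25.
ΔL = 25 − 9 = 16.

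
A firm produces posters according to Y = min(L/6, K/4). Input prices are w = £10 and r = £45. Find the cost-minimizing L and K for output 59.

L* = 354, K* = 236

With a fixed-proportions technology, the cost-minimizing bundle uses no slack in either input: L/6 = K/4 = Y.
So L = 6·59 = 354 and K = 4·59 = 236.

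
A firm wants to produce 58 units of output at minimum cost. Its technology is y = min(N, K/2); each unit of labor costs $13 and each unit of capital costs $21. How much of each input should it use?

With a fixed-proportions technology, the cost-minimizing bundle uses no slack in either input: N = K/2 = y.
So N = 58 and K = 2·58 = 116.

N* = 58, K* = 116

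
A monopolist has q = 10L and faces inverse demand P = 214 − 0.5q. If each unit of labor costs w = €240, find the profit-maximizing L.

Marginal revenue from the inverse demand is MR = 214 − q.
The marginal product is MP_L = 10.
A monopolist hires until marginal revenue product equals the wage: MR·MP_L = w.
(214 − 10L)·10 = 240, so L = 19.

L* = 19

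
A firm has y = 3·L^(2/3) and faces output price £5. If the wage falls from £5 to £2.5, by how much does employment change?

ΔL = 56

From P·MP_L = w with MP_L = 2·L^(-1/3), the labor demand is L(w) = (10/w)^(3).
At w = 5: L = 8. At w = 2.5: L = 64.
ΔL = 64 − 8 = 56.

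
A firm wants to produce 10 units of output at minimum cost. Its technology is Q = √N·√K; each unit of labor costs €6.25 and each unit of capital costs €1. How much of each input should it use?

N* = 4, K* = 25

Cost minimization requires the marginal rate of technical substitution to equal the input-price ratio: MP_N/MP_K = w/r.
Here MP_N/MP_K = (1/2)·(K/N)/(1/2) = (K/N). Setting this equal to 6.25/1 = 6.25 gives K = 6.25N.
Substituting into Q = 10: N^(1/2)·(6.25N)^(1/2) = 10.
Solving, N = 4 and K = 25.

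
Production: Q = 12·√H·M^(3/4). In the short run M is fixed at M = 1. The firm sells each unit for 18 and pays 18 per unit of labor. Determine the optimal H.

H* = 36

With M = 1, MP_H = (1/2)·12·H^(-1/2)·1^(3/4) = 6·H^(-1/2).
Profit maximization for a price taker requires P·MP_H = w: 18·6·H^(-1/2) = 18.
So H^(-1/2) = 1/6, which gives H = 36.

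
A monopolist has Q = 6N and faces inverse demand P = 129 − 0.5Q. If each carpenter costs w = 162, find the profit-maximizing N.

N* = 17

Marginal revenue from the inverse demand is MR = 129 − Q.
The marginal product is MP_N = 6.
A monopolist hires until marginal revenue product equals the wage: MR·MP_N = w.
(129 − 6N)·6 = 162, so N = 17.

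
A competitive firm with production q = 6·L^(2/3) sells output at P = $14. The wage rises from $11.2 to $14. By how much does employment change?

From P·MP_L = w with MP_L = 4·L^(-1/3), the labor demand is L(w) = (56/w)^(3).
At w = 11.2: L = 125. At w = 14: L = 64.
ΔL = 64 − 125 = -61.

ΔL = -61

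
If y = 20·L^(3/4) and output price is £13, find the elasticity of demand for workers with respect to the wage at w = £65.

MP_L = (3/4)·20·L^(-1/4), so P·MP_L = w gives 195·L^(-1/4) = w.
Solving, L(w) = (195/w)^(4). This is a constant-elasticity form: L ∝ w^(−4), so ε = −4.

ε = -4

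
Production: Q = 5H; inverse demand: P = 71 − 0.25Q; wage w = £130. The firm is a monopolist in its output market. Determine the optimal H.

H* = 18

Marginal revenue from the inverse demand is MR = 71 − 0.5Q.
The marginal product is MP_H = 5.
A monopolist hires until marginal revenue product equals the wage: MR·MP_H = w.
(71 − 2.5H)·5 = 130, so H = 18.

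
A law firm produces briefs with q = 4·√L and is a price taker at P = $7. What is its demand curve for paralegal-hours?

MP_L = (1/2)·4·L^(-1/2) = 2·L^(-1/2).
Setting P·MP_L = w: 14·L^(-1/2) = w.
Solving for L: L^(-1/2) = w/14, so L = (14/w)^(2).

L(w) = 196/w²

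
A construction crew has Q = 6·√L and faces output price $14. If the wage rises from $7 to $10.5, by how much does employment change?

From P·MP_L = w with MP_L = 3·L^(-1/2), the labor demand is L(w) = (42/w)^(2).
At w = 7: L = 36. At w = 10.5: L = 16.
ΔL = 16 − 36 = -20.

ΔL = -20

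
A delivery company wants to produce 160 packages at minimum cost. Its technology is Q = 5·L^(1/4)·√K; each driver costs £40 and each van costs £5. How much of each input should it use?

Cost minimization requires the marginal rate of technical substitution to equal the input-price ratio: MP_L/MP_K = w/r.
Here MP_L/MP_K = (1/4)·(K/L)/(1/2) = 0.5·(K/L). Setting this equal to 40/5 = 8 gives K = 16L.
Substituting into Q = 160: 5·L^(1/4)·(16L)^(1/2) = 160.
Solving, L = 16 and K = 256.

L* = 16, K* = 256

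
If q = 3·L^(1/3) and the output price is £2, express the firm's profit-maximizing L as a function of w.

MP_L = (1/3)·3·L^(-2/3) = L^(-2/3).
Setting P·MP_L = w: 2·L^(-2/3) = w.
Solving for L: L^(-2/3) = w/2, so L = (2/w)^(3/2).

L(w) = (2/w)^(3/2)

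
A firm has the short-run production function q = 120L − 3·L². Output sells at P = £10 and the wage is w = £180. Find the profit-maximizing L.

The marginal product of L is MP_L = 120 − 6L.
A price-taking firm hires until the value of the marginal product equals the wage: P·MP_L = w, so 10·(120 − 6L) = 180.
Then 120 − 6L = 18, giving L = 17.

L* = 17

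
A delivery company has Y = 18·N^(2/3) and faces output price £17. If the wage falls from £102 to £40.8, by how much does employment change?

From P·MP_N = w with MP_N = 12·N^(-1/3), the labor demand is N(w) = (204/w)^(3).
At w = 102: N = 8. At w = 40.8: N = 125.
ΔN = 125 − 8 = 117.

ΔN = 117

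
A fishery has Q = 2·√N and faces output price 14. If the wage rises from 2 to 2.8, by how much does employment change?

From P·MP_N = w with MP_N = N^(-1/2), the labor demand is N(w) = (14/w)^(2).
At w = 2: N = 49. At w = 2.8: N = 25.
ΔN = 25 − 49 = -24.

ΔN = -24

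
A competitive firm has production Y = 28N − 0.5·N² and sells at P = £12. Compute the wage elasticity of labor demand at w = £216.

ε = -1.8

From P·MP_N = w with MP_N = 28 − N, labor demand is N(w) = 28 − w/12.
dN/dw = −1/(12) = -1/12.
At w = 216, N = 10, so ε = (dN/dw)·(w/N) = (-1/12)·(216/10) = -1.8.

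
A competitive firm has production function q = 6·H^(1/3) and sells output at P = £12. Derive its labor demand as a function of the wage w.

H(w) = (24/w)^(3/2)

MP_H = (1/3)·6·H^(-2/3) = 2·H^(-2/3).
Setting P·MP_H = w: 24·H^(-2/3) = w.
Solving for H: H^(-2/3) = w/24, so H = (24/w)^(3/2).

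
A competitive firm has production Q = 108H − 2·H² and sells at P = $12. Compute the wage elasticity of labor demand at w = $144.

From P·MP_H = w with MP_H = 108 − 4H, labor demand is H(w) = (108 − w/12)/4.
dH/dw = −1/(48) = -1/48.
At w = 144, H = 24, so ε = (dH/dw)·(w/H) = (-1/48)·(144/24) = -0.125.

ε = -0.125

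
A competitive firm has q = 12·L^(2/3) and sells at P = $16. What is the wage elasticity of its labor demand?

ε = -3

MP_L = (2/3)·12·L^(-1/3), so P·MP_L = w gives 128·L^(-1/3) = w.
Solving, L(w) = (128/w)^(3). This is a constant-elasticity form: L ∝ w^(−3), so ε = −3.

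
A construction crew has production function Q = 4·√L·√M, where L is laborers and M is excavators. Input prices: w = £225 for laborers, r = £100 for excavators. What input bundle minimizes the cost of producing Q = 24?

Cost minimization requires the marginal rate of technical substitution to equal the input-price ratio: MP_L/MP_M = w/r.
Here MP_L/MP_M = (1/2)·(M/L)/(1/2) = (M/L). Setting this equal to 225/100 = 2.25 gives M = 2.25L.
Substituting into Q = 24: 4·L^(1/2)·(2.25L)^(1/2) = 24.
Solving, L = 4 and M = 9.

L* = 4, M* = 9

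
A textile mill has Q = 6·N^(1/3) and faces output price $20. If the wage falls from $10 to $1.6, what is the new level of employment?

N* = 125

From P·MP_N = w with MP_N = 2·N^(-2/3), the labor demand is N(w) = (40/w)^(3/2).
At w = 10: N = 8. At w = 1.6: N = 125.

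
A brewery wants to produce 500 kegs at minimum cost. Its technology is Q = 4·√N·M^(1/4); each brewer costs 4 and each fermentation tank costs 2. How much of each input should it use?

Cost minimization requires the marginal rate of technical substitution to equal the input-price ratio: MP_N/MP_M = w/r.
Here MP_N/MP_M = (1/2)·(M/N)/(1/4) = 2·(M/N). Setting this equal to 4/2 = 2 gives M = N.
Substituting into Q = 500: 4·N^(1/2)·(N)^(1/4) = 500.
Solving, N = 625 and M = 625.

N* = 625, M* = 625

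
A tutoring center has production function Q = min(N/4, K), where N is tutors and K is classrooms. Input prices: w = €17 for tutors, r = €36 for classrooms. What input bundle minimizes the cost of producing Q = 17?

N* = 68, K* = 17

With a fixed-proportions technology, the cost-minimizing bundle uses no slack in either input: N/4 = K = Q.
So N = 4·17 = 68 and K = 17.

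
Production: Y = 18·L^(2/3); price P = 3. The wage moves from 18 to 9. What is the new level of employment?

From P·MP_L = w with MP_L = 12·L^(-1/3), the labor demand is L(w) = (36/w)^(3).
At w = 18: L = 8. At w = 9: L = 64.

L* = 64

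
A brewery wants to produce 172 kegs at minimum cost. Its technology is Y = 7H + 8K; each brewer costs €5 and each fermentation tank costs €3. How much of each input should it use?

The inputs are perfect substitutes, so the firm uses whichever has the lower cost per unit of output.
Cost per unit of output via H is w/7 = 5/7; via K it is r/8 = 0.375. K is cheaper.
Producing Y = 172 with K alone: H = 0, K = 21.5.

H* = 0, K* = 21.5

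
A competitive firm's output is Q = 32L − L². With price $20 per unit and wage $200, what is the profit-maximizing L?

L* = 11

The marginal product of L is MP_L = 32 − 2L.
A price-taking firm hires until the value of the marginal product equals the wage: P·MP_L = w, so 20·(32 − 2L) = 200.
Then 32 − 2L = 10, giving L = 11.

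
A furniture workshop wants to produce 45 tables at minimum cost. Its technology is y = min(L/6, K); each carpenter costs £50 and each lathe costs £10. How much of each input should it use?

L* = 270, K* = 45

With a fixed-proportions technology, the cost-minimizing bundle uses no slack in either input: L/6 = K = y.
So L = 6·45 = 270 and K = 45.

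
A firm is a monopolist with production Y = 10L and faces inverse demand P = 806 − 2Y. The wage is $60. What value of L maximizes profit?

Marginal revenue from the inverse demand is MR = 806 − 4Y.
The marginal product is MP_L = 10.
A monopolist hires until marginal revenue product equals the wage: MR·MP_L = w.
(806 − 40L)·10 = 60, so L = 20.

L* = 20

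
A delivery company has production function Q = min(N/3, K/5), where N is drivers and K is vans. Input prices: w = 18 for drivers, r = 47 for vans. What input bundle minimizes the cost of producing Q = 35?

With a fixed-proportions technology, the cost-minimizing bundle uses no slack in either input: N/3 = K/5 = Q.
So N = 3·35 = 105 and K = 5·35 = 175.

N* = 105, K* = 175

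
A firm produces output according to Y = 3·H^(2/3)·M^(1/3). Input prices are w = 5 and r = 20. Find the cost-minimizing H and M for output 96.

H* = 64, M* = 8

Cost minimization requires the marginal rate of technical substitution to equal the input-price ratio: MP_H/MP_M = w/r.
Here MP_H/MP_M = (2/3)·(M/H)/(1/3) = 2·(M/H). Setting this equal to 5/20 = 0.25 gives M = 0.125H.
Substituting into Y = 96: 3·H^(2/3)·(0.125H)^(1/3) = 96.
Solving, H = 64 and M = 8.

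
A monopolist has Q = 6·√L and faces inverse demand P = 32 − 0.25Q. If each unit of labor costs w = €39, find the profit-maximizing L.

Marginal revenue from the inverse demand is MR = 32 − 0.5Q.
The marginal product is MP_L = 3·L^(-1/2).
A monopolist hires until marginal revenue product equals the wage: MR·MP_L = w.
At L, Q = 6·√L. Substituting and solving: (32 − 3·√L)·3·L^(-1/2) = 39 gives L = 4.

L* = 4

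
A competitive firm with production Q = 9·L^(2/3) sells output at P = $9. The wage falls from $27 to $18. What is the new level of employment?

L* = 27

From P·MP_L = w with MP_L = 6·L^(-1/3), the labor demand is L(w) = (54/w)^(3).
At w = 27: L = 8. At w = 18: L = 27.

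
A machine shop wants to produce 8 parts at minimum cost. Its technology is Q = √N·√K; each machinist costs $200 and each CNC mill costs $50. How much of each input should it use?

Cost minimization requires the marginal rate of technical substitution to equal the input-price ratio: MP_N/MP_K = w/r.
Here MP_N/MP_K = (1/2)·(K/N)/(1/2) = (K/N). Setting this equal to 200/50 = 4 gives K = 4N.
Substituting into Q = 8: N^(1/2)·(4N)^(1/2) = 8.
Solving, N = 4 and K = 16.

N* = 4, K* = 16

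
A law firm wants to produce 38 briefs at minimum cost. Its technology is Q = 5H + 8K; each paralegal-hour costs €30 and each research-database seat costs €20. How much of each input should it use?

H* = 0, K* = 4.75

The inputs are perfect substitutes, so the firm uses whichever has the lower cost per unit of output.
Cost per unit of output via H is w/5 = 6; via K it is r/8 = 2.5. K is cheaper.
Producing Q = 38 with K alone: H = 0, K = 4.75.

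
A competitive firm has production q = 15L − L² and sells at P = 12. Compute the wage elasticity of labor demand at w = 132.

ε = -2.75

From P·MP_L = w with MP_L = 15 − 2L, labor demand is L(w) = (15 − w/12)/2.
dL/dw = −1/(24) = -1/24.
At w = 132, L = 2, so ε = (dL/dw)·(w/L) = (-1/24)·(132/2) = -2.75.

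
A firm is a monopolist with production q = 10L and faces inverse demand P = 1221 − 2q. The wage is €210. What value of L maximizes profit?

L* = 30

Marginal revenue from the inverse demand is MR = 1221 − 4q.
The marginal product is MP_L = 10.
A monopolist hires until marginal revenue product equals the wage: MR·MP_L = w.
(1221 − 40L)·10 = 210, so L = 30.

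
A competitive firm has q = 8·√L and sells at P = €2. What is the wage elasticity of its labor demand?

MP_L = (1/2)·8·L^(-1/2), so P·MP_L = w gives 8·L^(-1/2) = w.
Solving, L(w) = (8/w)^(2). This is a constant-elasticity form: L ∝ w^(−2), so ε = −2.

ε = -2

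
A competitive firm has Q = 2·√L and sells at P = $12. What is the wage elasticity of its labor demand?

ε = -2

MP_L = (1/2)·2·L^(-1/2), so P·MP_L = w gives 12·L^(-1/2) = w.
Solving, L(w) = (12/w)^(2). This is a constant-elasticity form: L ∝ w^(−2), so ε = −2.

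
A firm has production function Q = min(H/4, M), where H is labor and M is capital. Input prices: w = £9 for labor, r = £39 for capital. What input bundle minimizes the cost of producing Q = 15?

H* = 60, M* = 15

With a fixed-proportions technology, the cost-minimizing bundle uses no slack in either input: H/4 = M = Q.
So H = 4·15 = 60 and M = 15.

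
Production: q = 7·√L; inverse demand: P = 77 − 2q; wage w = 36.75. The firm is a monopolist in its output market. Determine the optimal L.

Marginal revenue from the inverse demand is MR = 77 − 4q.
The marginal product is MP_L = 3.5·L^(-1/2).
A monopolist hires until marginal revenue product equals the wage: MR·MP_L = w.
At L, q = 7·√L. Substituting and solving: (77 − 28·√L)·3.5·L^(-1/2) = 36.75 gives L = 4.

L* = 4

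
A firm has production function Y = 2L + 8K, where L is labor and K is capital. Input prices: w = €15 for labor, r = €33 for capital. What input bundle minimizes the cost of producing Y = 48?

The inputs are perfect substitutes, so the firm uses whichever has the lower cost per unit of output.
Cost per unit of output via L is w/2 = 7.5; via K it is r/8 = 4.125. K is cheaper.
Producing Y = 48 with K alone: L = 0, K = 6.

L* = 0, K* = 6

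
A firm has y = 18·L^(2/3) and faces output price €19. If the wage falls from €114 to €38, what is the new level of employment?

From P·MP_L = w with MP_L = 12·L^(-1/3), the labor demand is L(w) = (228/w)^(3).
At w = 114: L = 8. At w = 38: L = 216.

L* = 216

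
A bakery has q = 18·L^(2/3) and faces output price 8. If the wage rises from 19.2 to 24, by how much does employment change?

ΔL = -61

From P·MP_L = w with MP_L = 12·L^(-1/3), the labor demand is L(w) = (96/w)^(3).
At w = 19.2: L = 125. At w = 24: L = 64.
ΔL = 64 − 125 = -61.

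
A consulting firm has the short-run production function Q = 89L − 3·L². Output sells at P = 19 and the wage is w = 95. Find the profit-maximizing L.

L* = 14

The marginal product of L is MP_L = 89 − 6L.
A price-taking firm hires until the value of the marginal product equals the wage: P·MP_L = w, so 19·(89 − 6L) = 95.
Then 89 − 6L = 5, giving L = 14.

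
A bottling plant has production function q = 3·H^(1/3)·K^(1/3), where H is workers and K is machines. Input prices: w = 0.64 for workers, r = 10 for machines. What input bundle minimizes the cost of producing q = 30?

H* = 125, K* = 8

Cost minimization requires the marginal rate of technical substitution to equal the input-price ratio: MP_H/MP_K = w/r.
Here MP_H/MP_K = (1/3)·(K/H)/(1/3) = (K/H). Setting this equal to 0.64/10 = 0.064 gives K = 0.064H.
Substituting into q = 30: 3·H^(1/3)·(0.064H)^(1/3) = 30.
Solving, H = 125 and K = 8.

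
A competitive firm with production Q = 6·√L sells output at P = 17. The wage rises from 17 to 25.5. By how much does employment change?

ΔL = -5

From P·MP_L = w with MP_L = 3·L^(-1/2), the labor demand is L(w) = (51/w)^(2).
At w = 17: L = 9. At w = 25.5: L = 4.
ΔL = 4 − 9 = -5.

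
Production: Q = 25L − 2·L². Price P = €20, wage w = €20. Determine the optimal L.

L* = 6

The marginal product of L is MP_L = 25 − 4L.
A price-taking firm hires until the value of the marginal product equals the wage: P·MP_L = w, so 20·(25 − 4L) = 20.
Then 25 − 4L = 1, giving L = 6.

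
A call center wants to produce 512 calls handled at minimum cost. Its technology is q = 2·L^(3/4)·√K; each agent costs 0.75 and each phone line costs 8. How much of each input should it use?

Cost minimization requires the marginal rate of technical substitution to equal the input-price ratio: MP_L/MP_K = w/r.
Here MP_L/MP_K = (3/4)·(K/L)/(1/2) = 1.5·(K/L). Setting this equal to 0.75/8 = 0.09375 gives K = 0.0625L.
Substituting into q = 512: 2·L^(3/4)·(0.0625L)^(1/2) = 512.
Solving, L = 256 and K = 16.

L* = 256, K* = 16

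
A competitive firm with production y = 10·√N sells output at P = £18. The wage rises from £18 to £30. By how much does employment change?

From P·MP_N = w with MP_N = 5·N^(-1/2), the labor demand is N(w) = (90/w)^(2).
At w = 18: N = 25. At w = 30: N = 9.
ΔN = 9 − 25 = -16.

ΔN = -16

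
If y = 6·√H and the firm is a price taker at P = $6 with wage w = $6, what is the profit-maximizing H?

MP_H = (1/2)·6·H^(-1/2) = 3·H^(-1/2).
Profit maximization for a price taker requires P·MP_H = w: 6·3·H^(-1/2) = 6.
So H^(-1/2) = 1/3, which gives H = 9.

H* = 9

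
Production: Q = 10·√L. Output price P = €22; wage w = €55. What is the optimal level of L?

MP_L = (1/2)·10·L^(-1/2) = 5·L^(-1/2).
Profit maximization for a price taker requires P·MP_L = w: 22·5·L^(-1/2) = 55.
So L^(-1/2) = 0.5, which gives L = 4.

L* = 4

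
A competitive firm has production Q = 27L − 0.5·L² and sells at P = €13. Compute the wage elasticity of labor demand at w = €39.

From P·MP_L = w with MP_L = 27 − L, labor demand is L(w) = 27 − w/13.
dL/dw = −1/(13) = -1/13.
At w = 39, L = 24, so ε = (dL/dw)·(w/L) = (-1/13)·(39/24) = -0.125.

ε = -0.125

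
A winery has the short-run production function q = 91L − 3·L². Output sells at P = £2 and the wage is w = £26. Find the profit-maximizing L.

L* = 13

The marginal product of L is MP_L = 91 − 6L.
A price-taking firm hires until the value of the marginal product equals the wage: P·MP_L = w, so 2·(91 − 6L) = 26.
Then 91 − 6L = 13, giving L = 13.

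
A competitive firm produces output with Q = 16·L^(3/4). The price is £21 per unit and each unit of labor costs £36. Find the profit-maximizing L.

MP_L = (3/4)·16·L^(-1/4) = 12·L^(-1/4).
Profit maximization for a price taker requires P·MP_L = w: 21·12·L^(-1/4) = 36.
So L^(-1/4) = 1/7, which gives L = 2401.

L* = 2401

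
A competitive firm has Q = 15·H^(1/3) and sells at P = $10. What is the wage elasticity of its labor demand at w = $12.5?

MP_H = (1/3)·15·H^(-2/3), so P·MP_H = w gives 50·H^(-2/3) = w.
Solving, H(w) = (50/w)^(3/2). This is a constant-elasticity form: H ∝ w^(−3/2), so ε = −3/2.

ε = -1.5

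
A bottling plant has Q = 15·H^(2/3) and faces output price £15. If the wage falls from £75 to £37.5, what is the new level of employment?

From P·MP_H = w with MP_H = 10·H^(-1/3), the labor demand is H(w) = (150/w)^(3).
At w = 75: H = 8. At w = 37.5: H = 64.

H* = 64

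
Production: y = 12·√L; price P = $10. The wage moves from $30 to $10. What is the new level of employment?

L* = 36

From P·MP_L = w with MP_L = 6·L^(-1/2), the labor demand is L(w) = (60/w)^(2).
At w = 30: L = 4. At w = 10: L = 36.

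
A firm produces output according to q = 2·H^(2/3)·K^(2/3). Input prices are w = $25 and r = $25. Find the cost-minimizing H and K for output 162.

H* = 27, K* = 27

Cost minimization requires the marginal rate of technical substitution to equal the input-price ratio: MP_H/MP_K = w/r.
Here MP_H/MP_K = (2/3)·(K/H)/(2/3) = (K/H). Setting this equal to 25/25 = 1 gives K = H.
Substituting into q = 162: 2·H^(2/3)·(H)^(2/3) = 162.
Solving, H = 27 and K = 27.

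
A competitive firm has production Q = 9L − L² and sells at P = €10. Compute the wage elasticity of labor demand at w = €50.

ε = -1.25

From P·MP_L = w with MP_L = 9 − 2L, labor demand is L(w) = (9 − w/10)/2.
dL/dw = −1/(20) = -0.05.
At w = 50, L = 2, so ε = (dL/dw)·(w/L) = (-0.05)·(50/2) = -1.25.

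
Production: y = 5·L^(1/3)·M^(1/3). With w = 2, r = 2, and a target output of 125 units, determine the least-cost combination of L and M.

L* = 125, M* = 125

Cost minimization requires the marginal rate of technical substitution to equal the input-price ratio: MP_L/MP_M = w/r.
Here MP_L/MP_M = (1/3)·(M/L)/(1/3) = (M/L). Setting this equal to 2/2 = 1 gives M = L.
Substituting into y = 125: 5·L^(1/3)·(L)^(1/3) = 125.
Solving, L = 125 and M = 125.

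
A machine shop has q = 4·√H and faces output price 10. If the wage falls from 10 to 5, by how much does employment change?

ΔH = 12

From P·MP_H = w with MP_H = 2·H^(-1/2), the labor demand is H(w) = (20/w)^(2).
At w = 10: H = 4. At w = 5: H = 16.
ΔH = 16 − 4 = 12.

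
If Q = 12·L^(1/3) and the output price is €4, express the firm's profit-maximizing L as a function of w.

MP_L = (1/3)·12·L^(-2/3) = 4·L^(-2/3).
Setting P·MP_L = w: 16·L^(-2/3) = w.
Solving for L: L^(-2/3) = w/16, so L = (16/w)^(3/2).

L(w) = (16/w)^(3/2)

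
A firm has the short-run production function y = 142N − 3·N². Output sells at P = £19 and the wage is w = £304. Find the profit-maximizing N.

The marginal product of N is MP_N = 142 − 6N.
A price-taking firm hires until the value of the marginal product equals the wage: P·MP_N = w, so 19·(142 − 6N) = 304.
Then 142 − 6N = 16, giving N = 21.

N* = 21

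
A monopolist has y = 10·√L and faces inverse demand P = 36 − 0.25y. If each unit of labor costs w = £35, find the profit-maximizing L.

Marginal revenue from the inverse demand is MR = 36 − 0.5y.
The marginal product is MP_L = 5·L^(-1/2).
A monopolist hires until marginal revenue product equals the wage: MR·MP_L = w.
At L, y = 10·√L. Substituting and solving: (36 − 5·√L)·5·L^(-1/2) = 35 gives L = 9.

L* = 9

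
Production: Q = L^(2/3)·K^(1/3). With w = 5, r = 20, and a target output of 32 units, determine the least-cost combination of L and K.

Cost minimization requires the marginal rate of technical substitution to equal the input-price ratio: MP_L/MP_K = w/r.
Here MP_L/MP_K = (2/3)·(K/L)/(1/3) = 2·(K/L). Setting this equal to 5/20 = 0.25 gives K = 0.125L.
Substituting into Q = 32: L^(2/3)·(0.125L)^(1/3) = 32.
Solving, L = 64 and K = 8.

L* = 64, K* = 8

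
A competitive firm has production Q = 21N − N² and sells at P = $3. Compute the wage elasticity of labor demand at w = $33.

From P·MP_N = w with MP_N = 21 − 2N, labor demand is N(w) = (21 − w/3)/2.
dN/dw = −1/(6) = -1/6.
At w = 33, N = 5, so ε = (dN/dw)·(w/N) = (-1/6)·(33/5) = -1.1.

ε = -1.1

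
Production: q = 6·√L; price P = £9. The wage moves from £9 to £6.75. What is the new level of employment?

From P·MP_L = w with MP_L = 3·L^(-1/2), the labor demand is L(w) = (27/w)^(2).
At w = 9: L = 9. At w = 6.75: L = 16.

L* = 16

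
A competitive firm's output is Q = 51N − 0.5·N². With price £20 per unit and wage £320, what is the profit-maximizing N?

N* = 35

The marginal product of N is MP_N = 51 − N.
A price-taking firm hires until the value of the marginal product equals the wage: P·MP_N = w, so 20·(51 − N) = 320.
Then 51 − N = 16, giving N = 35.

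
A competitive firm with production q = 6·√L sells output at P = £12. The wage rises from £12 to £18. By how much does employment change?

ΔL = -5

From P·MP_L = w with MP_L = 3·L^(-1/2), the labor demand is L(w) = (36/w)^(2).
At w = 12: L = 9. At w = 18: L = 4.
ΔL = 4 − 9 = -5.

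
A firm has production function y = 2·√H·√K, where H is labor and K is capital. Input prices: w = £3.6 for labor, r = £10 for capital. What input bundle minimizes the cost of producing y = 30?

Cost minimization requires the marginal rate of technical substitution to equal the input-price ratio: MP_H/MP_K = w/r.
Here MP_H/MP_K = (1/2)·(K/H)/(1/2) = (K/H). Setting this equal to 3.6/10 = 0.36 gives K = 0.36H.
Substituting into y = 30: 2·H^(1/2)·(0.36H)^(1/2) = 30.
Solving, H = 25 and K = 9.

H* = 25, K* = 9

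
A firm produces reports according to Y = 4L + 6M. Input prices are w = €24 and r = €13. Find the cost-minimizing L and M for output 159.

The inputs are perfect substitutes, so the firm uses whichever has the lower cost per unit of output.
Cost per unit of output via L is w/4 = 6; via M it is r/6 = 13/6. M is cheaper.
Producing Y = 159 with M alone: L = 0, M = 26.5.

L* = 0, M* = 26.5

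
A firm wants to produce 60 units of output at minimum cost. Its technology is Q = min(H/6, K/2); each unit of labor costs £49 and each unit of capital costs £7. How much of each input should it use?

With a fixed-proportions technology, the cost-minimizing bundle uses no slack in either input: H/6 = K/2 = Q.
So H = 6·60 = 360 and K = 2·60 = 120.

H* = 360, K* = 120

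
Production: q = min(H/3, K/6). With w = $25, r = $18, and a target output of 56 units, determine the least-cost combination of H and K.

H* = 168, K* = 336

With a fixed-proportions technology, the cost-minimizing bundle uses no slack in either input: H/3 = K/6 = q.
So H = 3·56 = 168 and K = 6·56 = 336.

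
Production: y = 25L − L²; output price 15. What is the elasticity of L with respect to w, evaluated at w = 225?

From P·MP_L = w with MP_L = 25 − 2L, labor demand is L(w) = (25 − w/15)/2.
dL/dw = −1/(30) = -1/30.
At w = 225, L = 5, so ε = (dL/dw)·(w/L) = (-1/30)·(225/5) = -1.5.

ε = -1.5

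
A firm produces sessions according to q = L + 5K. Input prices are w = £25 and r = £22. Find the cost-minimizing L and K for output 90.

L* = 0, K* = 18

The inputs are perfect substitutes, so the firm uses whichever has the lower cost per unit of output.
Cost per unit of output via L is 25; via K it is 4.4. K is cheaper.
Producing q = 90 with K alone: L = 0, K = 18.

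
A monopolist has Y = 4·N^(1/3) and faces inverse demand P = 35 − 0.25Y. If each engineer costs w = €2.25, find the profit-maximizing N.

N* = 64

Marginal revenue from the inverse demand is MR = 35 − 0.5Y.
The marginal product is MP_N = (4/3)·N^(-2/3).
A monopolist hires until marginal revenue product equals the wage: MR·MP_N = w.
At N, Y = 4·N^(1/3). Substituting and solving: (35 − 2·N^(1/3))·(4/3)·N^(-2/3) = 2.25 gives N = 64.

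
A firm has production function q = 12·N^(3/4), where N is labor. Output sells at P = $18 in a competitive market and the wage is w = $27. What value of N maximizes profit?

MP_N = (3/4)·12·N^(-1/4) = 9·N^(-1/4).
Profit maximization for a price taker requires P·MP_N = w: 18·9·N^(-1/4) = 27.
So N^(-1/4) = 1/6, which gives N = 1296.

N* = 1296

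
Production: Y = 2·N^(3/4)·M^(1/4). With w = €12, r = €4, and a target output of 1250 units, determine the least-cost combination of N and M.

Cost minimization requires the marginal rate of technical substitution to equal the input-price ratio: MP_N/MP_M = w/r.
Here MP_N/MP_M = (3/4)·(M/N)/(1/4) = 3·(M/N). Setting this equal to 12/4 = 3 gives M = N.
Substituting into Y = 1250: 2·N^(3/4)·(N)^(1/4) = 1250.
Solving, N = 625 and M = 625.

N* = 625, M* = 625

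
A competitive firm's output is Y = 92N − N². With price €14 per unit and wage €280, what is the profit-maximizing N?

The marginal product of N is MP_N = 92 − 2N.
A price-taking firm hires until the value of the marginal product equals the wage: P·MP_N = w, so 14·(92 − 2N) = 280.
Then 92 − 2N = 20, giving N = 36.

N* = 36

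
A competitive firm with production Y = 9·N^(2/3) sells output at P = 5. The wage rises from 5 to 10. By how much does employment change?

From P·MP_N = w with MP_N = 6·N^(-1/3), the labor demand is N(w) = (30/w)^(3).
At w = 5: N = 216. At w = 10: N = 27.
ΔN = 27 − 216 = -189.

ΔN = -189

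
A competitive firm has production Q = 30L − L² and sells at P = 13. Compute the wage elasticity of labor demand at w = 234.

ε = -1.5

From P·MP_L = w with MP_L = 30 − 2L, labor demand is L(w) = (30 − w/13)/2.
dL/dw = −1/(26) = -1/26.
At w = 234, L = 6, so ε = (dL/dw)·(w/L) = (-1/26)·(234/6) = -1.5.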